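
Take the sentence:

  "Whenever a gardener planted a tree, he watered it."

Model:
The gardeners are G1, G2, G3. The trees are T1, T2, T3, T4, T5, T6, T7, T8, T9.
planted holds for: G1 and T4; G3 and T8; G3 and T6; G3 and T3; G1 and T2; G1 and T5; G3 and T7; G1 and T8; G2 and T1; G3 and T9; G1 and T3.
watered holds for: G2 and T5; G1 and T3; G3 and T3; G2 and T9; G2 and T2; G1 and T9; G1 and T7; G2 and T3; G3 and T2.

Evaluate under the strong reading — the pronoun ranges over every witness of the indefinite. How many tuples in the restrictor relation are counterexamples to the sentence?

"it" takes "a tree" as antecedent — a donkey pronoun bound across the clause boundary.
Strong reading: for every (g,t) with planted(g,t), watered(g,t).
Restrictor pairs: (G1,T2) ✗  (G1,T3) ✓  (G1,T4) ✗  (G1,T5) ✗  (G1,T8) ✗  (G2,T1) ✗  (G3,T3) ✓  (G3,T6) ✗  (G3,T7) ✗  (G3,T8) ✗  (G3,T9) ✗
Counterexamples (restrictor pairs failing the scope): 9.

9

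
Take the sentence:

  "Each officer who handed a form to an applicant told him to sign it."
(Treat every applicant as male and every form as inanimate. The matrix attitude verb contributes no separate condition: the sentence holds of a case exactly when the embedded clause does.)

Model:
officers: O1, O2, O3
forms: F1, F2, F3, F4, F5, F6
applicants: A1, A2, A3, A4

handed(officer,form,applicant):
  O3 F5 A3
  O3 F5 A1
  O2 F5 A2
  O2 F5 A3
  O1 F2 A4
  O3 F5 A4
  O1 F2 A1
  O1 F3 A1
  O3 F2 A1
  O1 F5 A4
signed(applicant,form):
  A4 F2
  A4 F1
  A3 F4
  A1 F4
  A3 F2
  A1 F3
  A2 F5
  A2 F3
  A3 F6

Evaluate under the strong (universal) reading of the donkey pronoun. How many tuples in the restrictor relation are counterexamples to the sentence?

7

"him" takes "an applicant" as antecedent and "it" takes "a form"; both are donkey pronouns co-varying with the restrictor.
Strong reading: for every (o,f,a) with handed(o,f,a), signed(a,f).
Restrictor triples: (O1,F2,A1)→signed(A1,F2) ✗  (O1,F2,A4)→signed(A4,F2) ✓  (O1,F3,A1)→signed(A1,F3) ✓  (O1,F5,A4)→signed(A4,F5) ✗  (O2,F5,A2)→signed(A2,F5) ✓  (O2,F5,A3)→signed(A3,F5) ✗  (O3,F2,A1)→signed(A1,F2) ✗  (O3,F5,A1)→signed(A1,F5) ✗  (O3,F5,A3)→signed(A3,F5) ✗  (O3,F5,A4)→signed(A4,F5) ✗
Counterexamples (restrictor triples failing the scope): 7.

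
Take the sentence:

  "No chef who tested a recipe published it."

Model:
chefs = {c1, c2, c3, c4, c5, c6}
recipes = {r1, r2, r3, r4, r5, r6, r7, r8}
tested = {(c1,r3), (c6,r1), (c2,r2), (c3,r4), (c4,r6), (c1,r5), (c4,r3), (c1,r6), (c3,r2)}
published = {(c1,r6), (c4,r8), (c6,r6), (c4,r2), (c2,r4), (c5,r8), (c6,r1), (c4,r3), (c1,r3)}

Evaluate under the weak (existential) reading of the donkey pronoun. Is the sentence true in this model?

"it" takes "a recipe" as antecedent — a donkey pronoun bound across the clause boundary.
Truth condition: for no (c,r) with tested(c,r) does published(c,r) hold.
Restrictor pairs — does the scope hold? (c1,r3):holds  (c1,r5):fails  (c1,r6):holds  (c2,r2):fails  (c3,r2):fails  (c3,r4):fails  (c4,r3):holds  (c4,r6):fails  (c6,r1):holds
Scope holds for 4 pair(s), so the sentence is false.

False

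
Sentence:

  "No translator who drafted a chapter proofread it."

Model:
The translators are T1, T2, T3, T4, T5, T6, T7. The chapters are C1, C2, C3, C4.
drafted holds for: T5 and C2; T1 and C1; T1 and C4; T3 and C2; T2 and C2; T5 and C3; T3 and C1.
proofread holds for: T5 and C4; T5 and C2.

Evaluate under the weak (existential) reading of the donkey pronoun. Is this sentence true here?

False

"it" takes "a chapter" as antecedent — a donkey pronoun bound across the clause boundary.
Truth condition: for no (t,c) with drafted(t,c) does proofread(t,c) hold.
Restrictor pairs — does the scope hold? (T1,C1):fails  (T1,C4):fails  (T2,C2):fails  (T3,C1):fails  (T3,C2):fails  (T5,C2):holds  (T5,C3):fails
Scope holds for 1 pair(s), so the sentence is false.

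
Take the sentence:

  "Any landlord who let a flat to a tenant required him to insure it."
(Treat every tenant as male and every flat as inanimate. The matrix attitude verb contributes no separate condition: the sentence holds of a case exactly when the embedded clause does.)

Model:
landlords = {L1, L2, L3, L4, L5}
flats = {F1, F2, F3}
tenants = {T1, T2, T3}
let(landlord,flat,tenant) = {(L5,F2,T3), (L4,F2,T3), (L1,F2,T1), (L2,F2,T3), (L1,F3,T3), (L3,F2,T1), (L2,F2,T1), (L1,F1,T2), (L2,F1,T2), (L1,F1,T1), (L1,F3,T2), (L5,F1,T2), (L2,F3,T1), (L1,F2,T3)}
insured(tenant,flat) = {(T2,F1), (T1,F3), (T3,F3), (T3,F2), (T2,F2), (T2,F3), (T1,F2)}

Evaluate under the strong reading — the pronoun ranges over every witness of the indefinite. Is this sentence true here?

"him" takes "a tenant" as antecedent and "it" takes "a flat"; both are donkey pronouns co-varying with the restrictor.
Strong reading: for every (l,f,t) with let(l,f,t), insured(t,f).
Restrictor triples: (L1,F1,T1)→insured(T1,F1) ✗  (L1,F1,T2)→insured(T2,F1) ✓  (L1,F2,T1)→insured(T1,F2) ✓  (L1,F2,T3)→insured(T3,F2) ✓  (L1,F3,T2)→insured(T2,F3) ✓  (L1,F3,T3)→insured(T3,F3) ✓  (L2,F1,T2)→insured(T2,F1) ✓  (L2,F2,T1)→insured(T1,F2) ✓  (L2,F2,T3)→insured(T3,F2) ✓  (L2,F3,T1)→insured(T1,F3) ✓  (L3,F2,T1)→insured(T1,F2) ✓  (L4,F2,T3)→insured(T3,F2) ✓  (L5,F1,T2)→insured(T2,F1) ✓  (L5,F2,T3)→insured(T3,F2) ✓
Counterexample: (L1,F1,T1) — insured(T1,F1) does not hold.

False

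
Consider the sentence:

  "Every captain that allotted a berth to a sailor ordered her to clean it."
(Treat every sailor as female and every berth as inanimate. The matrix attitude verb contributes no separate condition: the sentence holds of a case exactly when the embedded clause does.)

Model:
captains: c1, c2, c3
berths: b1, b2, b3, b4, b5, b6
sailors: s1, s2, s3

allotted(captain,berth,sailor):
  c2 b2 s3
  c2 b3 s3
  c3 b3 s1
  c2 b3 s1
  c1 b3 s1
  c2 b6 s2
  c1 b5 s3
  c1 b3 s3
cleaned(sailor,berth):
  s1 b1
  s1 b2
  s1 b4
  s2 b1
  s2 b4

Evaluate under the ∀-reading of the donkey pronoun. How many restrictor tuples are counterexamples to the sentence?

"her" takes "a sailor" as antecedent and "it" takes "a berth"; both are donkey pronouns co-varying with the restrictor.
Strong reading: for every (c,b,s) with allotted(c,b,s), cleaned(s,b).
Restrictor triples: (c1,b3,s1)→cleaned(s1,b3) ✗  (c1,b3,s3)→cleaned(s3,b3) ✗  (c1,b5,s3)→cleaned(s3,b5) ✗  (c2,b2,s3)→cleaned(s3,b2) ✗  (c2,b3,s1)→cleaned(s1,b3) ✗  (c2,b3,s3)→cleaned(s3,b3) ✗  (c2,b6,s2)→cleaned(s2,b6) ✗  (c3,b3,s1)→cleaned(s1,b3) ✗
Counterexamples (restrictor triples failing the scope): 8.

8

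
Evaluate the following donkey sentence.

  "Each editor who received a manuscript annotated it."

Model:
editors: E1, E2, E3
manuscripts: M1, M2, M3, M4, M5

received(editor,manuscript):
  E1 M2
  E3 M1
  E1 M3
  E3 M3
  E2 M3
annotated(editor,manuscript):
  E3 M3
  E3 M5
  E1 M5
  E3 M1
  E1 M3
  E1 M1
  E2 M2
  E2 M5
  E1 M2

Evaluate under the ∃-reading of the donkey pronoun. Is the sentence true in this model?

False

"it" takes "a manuscript" as antecedent — a donkey pronoun bound across the clause boundary.
Weak reading: every editor e with some received-manuscript has at least one received-manuscript m such that annotated(e,m).
Per editor: E1:✓  E2:✗  E3:✓
E2 has no witness among its received-manuscripts.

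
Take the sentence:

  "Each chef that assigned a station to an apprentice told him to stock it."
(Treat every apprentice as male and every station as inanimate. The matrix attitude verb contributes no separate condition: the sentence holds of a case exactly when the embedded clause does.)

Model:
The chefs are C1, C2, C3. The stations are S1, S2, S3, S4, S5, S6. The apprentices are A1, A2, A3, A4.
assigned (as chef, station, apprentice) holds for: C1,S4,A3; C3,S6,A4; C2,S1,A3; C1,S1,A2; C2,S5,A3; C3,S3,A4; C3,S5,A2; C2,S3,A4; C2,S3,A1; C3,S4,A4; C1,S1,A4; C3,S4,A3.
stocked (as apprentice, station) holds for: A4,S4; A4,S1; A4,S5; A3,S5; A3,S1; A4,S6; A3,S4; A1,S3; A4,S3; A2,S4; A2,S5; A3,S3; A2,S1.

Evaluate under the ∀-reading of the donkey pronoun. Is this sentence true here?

True

"him" takes "an apprentice" as antecedent and "it" takes "a station"; both are donkey pronouns co-varying with the restrictor.
Strong reading: for every (c,s,a) with assigned(c,s,a), stocked(a,s).
Restrictor triples: (C1,S1,A2)→stocked(A2,S1) ✓  (C1,S1,A4)→stocked(A4,S1) ✓  (C1,S4,A3)→stocked(A3,S4) ✓  (C2,S1,A3)→stocked(A3,S1) ✓  (C2,S3,A1)→stocked(A1,S3) ✓  (C2,S3,A4)→stocked(A4,S3) ✓  (C2,S5,A3)→stocked(A3,S5) ✓  (C3,S3,A4)→stocked(A4,S3) ✓  (C3,S4,A3)→stocked(A3,S4) ✓  (C3,S4,A4)→stocked(A4,S4) ✓  (C3,S5,A2)→stocked(A2,S5) ✓  (C3,S6,A4)→stocked(A4,S6) ✓
Every restrictor triple satisfies the scope.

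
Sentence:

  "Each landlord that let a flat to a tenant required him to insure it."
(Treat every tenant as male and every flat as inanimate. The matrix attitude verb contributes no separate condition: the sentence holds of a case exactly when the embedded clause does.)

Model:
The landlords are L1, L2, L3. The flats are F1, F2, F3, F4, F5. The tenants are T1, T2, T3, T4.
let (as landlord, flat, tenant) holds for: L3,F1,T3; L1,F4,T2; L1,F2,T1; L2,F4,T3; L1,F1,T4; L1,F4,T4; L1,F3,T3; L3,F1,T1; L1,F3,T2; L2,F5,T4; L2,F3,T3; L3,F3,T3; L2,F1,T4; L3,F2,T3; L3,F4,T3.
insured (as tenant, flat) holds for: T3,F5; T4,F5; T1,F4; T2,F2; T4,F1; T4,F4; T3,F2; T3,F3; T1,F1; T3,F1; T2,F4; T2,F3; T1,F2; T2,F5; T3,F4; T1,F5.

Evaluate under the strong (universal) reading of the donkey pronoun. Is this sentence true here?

"him" takes "a tenant" as antecedent and "it" takes "a flat"; both are donkey pronouns co-varying with the restrictor.
Strong reading: for every (l,f,t) with let(l,f,t), insured(t,f).
Restrictor triples: (L1,F1,T4)→insured(T4,F1) ✓  (L1,F2,T1)→insured(T1,F2) ✓  (L1,F3,T2)→insured(T2,F3) ✓  (L1,F3,T3)→insured(T3,F3) ✓  (L1,F4,T2)→insured(T2,F4) ✓  (L1,F4,T4)→insured(T4,F4) ✓  (L2,F1,T4)→insured(T4,F1) ✓  (L2,F3,T3)→insured(T3,F3) ✓  (L2,F4,T3)→insured(T3,F4) ✓  (L2,F5,T4)→insured(T4,F5) ✓  (L3,F1,T1)→insured(T1,F1) ✓  (L3,F1,T3)→insured(T3,F1) ✓  (L3,F2,T3)→insured(T3,F2) ✓  (L3,F3,T3)→insured(T3,F3) ✓  (L3,F4,T3)→insured(T3,F4) ✓
Every restrictor triple satisfies the scope.

True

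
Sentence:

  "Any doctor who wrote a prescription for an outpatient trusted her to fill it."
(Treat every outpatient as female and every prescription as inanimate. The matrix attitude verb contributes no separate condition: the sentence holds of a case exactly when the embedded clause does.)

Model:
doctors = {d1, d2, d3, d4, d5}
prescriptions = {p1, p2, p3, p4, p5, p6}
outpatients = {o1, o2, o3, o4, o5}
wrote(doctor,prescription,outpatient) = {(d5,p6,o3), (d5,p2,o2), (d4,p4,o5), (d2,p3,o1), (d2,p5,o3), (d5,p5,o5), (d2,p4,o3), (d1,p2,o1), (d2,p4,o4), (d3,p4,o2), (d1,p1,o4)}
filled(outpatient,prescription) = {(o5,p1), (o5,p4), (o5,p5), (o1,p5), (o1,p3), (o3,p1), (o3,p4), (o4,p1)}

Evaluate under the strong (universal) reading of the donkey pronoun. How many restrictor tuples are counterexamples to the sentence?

6

"her" takes "an outpatient" as antecedent and "it" takes "a prescription"; both are donkey pronouns co-varying with the restrictor.
Strong reading: for every (d,p,o) with wrote(d,p,o), filled(o,p).
Restrictor triples: (d1,p1,o4)→filled(o4,p1) ✓  (d1,p2,o1)→filled(o1,p2) ✗  (d2,p3,o1)→filled(o1,p3) ✓  (d2,p4,o3)→filled(o3,p4) ✓  (d2,p4,o4)→filled(o4,p4) ✗  (d2,p5,o3)→filled(o3,p5) ✗  (d3,p4,o2)→filled(o2,p4) ✗  (d4,p4,o5)→filled(o5,p4) ✓  (d5,p2,o2)→filled(o2,p2) ✗  (d5,p5,o5)→filled(o5,p5) ✓  (d5,p6,o3)→filled(o3,p6) ✗
Counterexamples (restrictor triples failing the scope): 6.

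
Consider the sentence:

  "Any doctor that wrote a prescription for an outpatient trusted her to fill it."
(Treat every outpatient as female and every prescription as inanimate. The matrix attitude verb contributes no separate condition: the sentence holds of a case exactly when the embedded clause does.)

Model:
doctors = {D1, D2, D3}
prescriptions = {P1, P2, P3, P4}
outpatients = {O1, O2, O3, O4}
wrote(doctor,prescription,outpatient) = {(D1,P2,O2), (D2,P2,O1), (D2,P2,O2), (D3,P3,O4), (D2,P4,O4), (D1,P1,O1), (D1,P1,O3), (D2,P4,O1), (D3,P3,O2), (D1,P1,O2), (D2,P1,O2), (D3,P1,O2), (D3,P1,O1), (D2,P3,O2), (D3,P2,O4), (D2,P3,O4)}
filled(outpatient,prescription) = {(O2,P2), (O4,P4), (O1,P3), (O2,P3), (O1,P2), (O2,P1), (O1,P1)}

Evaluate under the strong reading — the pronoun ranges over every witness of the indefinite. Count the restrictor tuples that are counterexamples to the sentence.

5

"her" takes "an outpatient" as antecedent and "it" takes "a prescription"; both are donkey pronouns co-varying with the restrictor.
Strong reading: for every (d,p,o) with wrote(d,p,o), filled(o,p).
Restrictor triples: (D1,P1,O1)→filled(O1,P1) ✓  (D1,P1,O2)→filled(O2,P1) ✓  (D1,P1,O3)→filled(O3,P1) ✗  (D1,P2,O2)→filled(O2,P2) ✓  (D2,P1,O2)→filled(O2,P1) ✓  (D2,P2,O1)→filled(O1,P2) ✓  (D2,P2,O2)→filled(O2,P2) ✓  (D2,P3,O2)→filled(O2,P3) ✓  (D2,P3,O4)→filled(O4,P3) ✗  (D2,P4,O1)→filled(O1,P4) ✗  (D2,P4,O4)→filled(O4,P4) ✓  (D3,P1,O1)→filled(O1,P1) ✓  (D3,P1,O2)→filled(O2,P1) ✓  (D3,P2,O4)→filled(O4,P2) ✗  (D3,P3,O2)→filled(O2,P3) ✓  (D3,P3,O4)→filled(O4,P3) ✗
Counterexamples (restrictor triples failing the scope): 5.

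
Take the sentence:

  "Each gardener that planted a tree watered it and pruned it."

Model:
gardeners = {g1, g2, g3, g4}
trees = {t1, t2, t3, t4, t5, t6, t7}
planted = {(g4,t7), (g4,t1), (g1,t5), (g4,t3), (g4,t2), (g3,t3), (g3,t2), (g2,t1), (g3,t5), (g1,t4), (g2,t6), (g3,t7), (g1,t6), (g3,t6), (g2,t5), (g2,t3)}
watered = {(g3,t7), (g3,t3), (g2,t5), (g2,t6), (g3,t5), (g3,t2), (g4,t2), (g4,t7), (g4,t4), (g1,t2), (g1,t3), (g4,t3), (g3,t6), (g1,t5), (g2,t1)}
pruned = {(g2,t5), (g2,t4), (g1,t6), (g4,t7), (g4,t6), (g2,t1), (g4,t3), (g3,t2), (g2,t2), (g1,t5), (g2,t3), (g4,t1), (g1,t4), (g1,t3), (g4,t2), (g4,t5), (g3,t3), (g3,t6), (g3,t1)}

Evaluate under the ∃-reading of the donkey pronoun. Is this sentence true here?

"it" takes "a tree" as antecedent — a donkey pronoun bound across the clause boundary.
Weak reading: every gardener g with some planted-tree has at least one planted-tree t such that watered(g,t) ∧ pruned(g,t).
Per gardener: g1:✓  g2:✓  g3:✓  g4:✓
Every gardener in the restrictor has a witness.

True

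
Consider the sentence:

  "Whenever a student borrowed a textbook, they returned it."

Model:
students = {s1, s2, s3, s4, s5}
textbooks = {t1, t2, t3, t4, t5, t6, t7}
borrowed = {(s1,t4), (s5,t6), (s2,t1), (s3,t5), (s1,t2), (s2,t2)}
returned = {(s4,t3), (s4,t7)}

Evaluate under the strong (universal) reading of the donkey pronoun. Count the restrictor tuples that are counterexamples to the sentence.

"it" takes "a textbook" as antecedent — a donkey pronoun bound across the clause boundary.
Strong reading: for every (s,t) with borrowed(s,t), returned(s,t).
Restrictor pairs: (s1,t2) ✗  (s1,t4) ✗  (s2,t1) ✗  (s2,t2) ✗  (s3,t5) ✗  (s5,t6) ✗
Counterexamples (restrictor pairs failing the scope): 6.

6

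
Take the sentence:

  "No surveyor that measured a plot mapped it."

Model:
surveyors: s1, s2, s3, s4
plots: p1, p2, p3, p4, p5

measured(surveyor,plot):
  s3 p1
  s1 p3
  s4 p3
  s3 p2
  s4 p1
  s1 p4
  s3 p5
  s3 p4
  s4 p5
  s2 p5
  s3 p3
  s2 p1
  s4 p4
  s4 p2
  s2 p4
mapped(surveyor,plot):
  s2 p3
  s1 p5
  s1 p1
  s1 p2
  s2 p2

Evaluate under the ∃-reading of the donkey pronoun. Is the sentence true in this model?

"it" takes "a plot" as antecedent — a donkey pronoun bound across the clause boundary.
Truth condition: for no (s,p) with measured(s,p) does mapped(s,p) hold.
Restrictor pairs — does the scope hold? (s1,p3):fails  (s1,p4):fails  (s2,p1):fails  (s2,p4):fails  (s2,p5):fails  (s3,p1):fails  (s3,p2):fails  (s3,p3):fails  (s3,p4):fails  (s3,p5):fails  (s4,p1):fails  (s4,p2):fails  (s4,p3):fails  (s4,p4):fails  (s4,p5):fails
Scope holds for no restrictor pair, so the sentence is true.

True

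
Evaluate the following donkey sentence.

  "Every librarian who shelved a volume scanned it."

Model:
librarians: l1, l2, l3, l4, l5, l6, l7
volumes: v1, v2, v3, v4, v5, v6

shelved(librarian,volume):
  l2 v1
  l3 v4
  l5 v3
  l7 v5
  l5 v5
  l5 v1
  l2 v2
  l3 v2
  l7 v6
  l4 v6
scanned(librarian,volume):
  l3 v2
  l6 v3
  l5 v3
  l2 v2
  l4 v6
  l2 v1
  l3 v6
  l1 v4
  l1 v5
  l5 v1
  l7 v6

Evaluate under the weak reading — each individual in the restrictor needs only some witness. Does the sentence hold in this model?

True

"it" takes "a volume" as antecedent — a donkey pronoun bound across the clause boundary.
Weak reading: every librarian l with some shelved-volume has at least one shelved-volume v such that scanned(l,v).
Per librarian: l2:✓  l3:✓  l4:✓  l5:✓  l7:✓
Every librarian in the restrictor has a witness.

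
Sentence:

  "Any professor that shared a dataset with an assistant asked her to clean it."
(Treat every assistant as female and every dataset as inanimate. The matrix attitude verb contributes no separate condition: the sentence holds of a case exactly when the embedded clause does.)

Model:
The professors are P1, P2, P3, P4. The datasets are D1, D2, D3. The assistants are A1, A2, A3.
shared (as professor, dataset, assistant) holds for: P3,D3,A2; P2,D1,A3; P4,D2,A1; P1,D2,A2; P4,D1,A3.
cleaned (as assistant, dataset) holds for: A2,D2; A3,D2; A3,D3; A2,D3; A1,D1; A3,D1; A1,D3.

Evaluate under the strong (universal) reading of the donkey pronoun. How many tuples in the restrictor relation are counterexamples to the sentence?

1

"her" takes "an assistant" as antecedent and "it" takes "a dataset"; both are donkey pronouns co-varying with the restrictor.
Strong reading: for every (p,d,a) with shared(p,d,a), cleaned(a,d).
Restrictor triples: (P1,D2,A2)→cleaned(A2,D2) ✓  (P2,D1,A3)→cleaned(A3,D1) ✓  (P3,D3,A2)→cleaned(A2,D3) ✓  (P4,D1,A3)→cleaned(A3,D1) ✓  (P4,D2,A1)→cleaned(A1,D2) ✗
Counterexamples (restrictor triples failing the scope): 1.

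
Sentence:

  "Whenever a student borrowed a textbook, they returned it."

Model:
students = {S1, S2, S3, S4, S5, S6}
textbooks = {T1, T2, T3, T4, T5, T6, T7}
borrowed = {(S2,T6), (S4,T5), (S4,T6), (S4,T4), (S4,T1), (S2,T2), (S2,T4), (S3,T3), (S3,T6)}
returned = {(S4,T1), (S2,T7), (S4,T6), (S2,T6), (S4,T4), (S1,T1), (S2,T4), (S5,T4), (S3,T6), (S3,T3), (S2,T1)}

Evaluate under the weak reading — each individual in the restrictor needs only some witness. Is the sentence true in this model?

True

"it" takes "a textbook" as antecedent — a donkey pronoun bound across the clause boundary.
Weak reading: every student s with some borrowed-textbook has at least one borrowed-textbook t such that returned(s,t).
Per student: S2:✓  S3:✓  S4:✓
Every student in the restrictor has a witness.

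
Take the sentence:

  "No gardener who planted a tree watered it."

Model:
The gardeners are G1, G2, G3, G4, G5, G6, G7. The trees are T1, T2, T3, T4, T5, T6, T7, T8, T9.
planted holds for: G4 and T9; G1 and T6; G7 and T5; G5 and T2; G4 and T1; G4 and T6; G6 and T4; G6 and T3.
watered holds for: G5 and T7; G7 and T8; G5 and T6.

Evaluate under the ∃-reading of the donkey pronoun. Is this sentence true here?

"it" takes "a tree" as antecedent — a donkey pronoun bound across the clause boundary.
Truth condition: for no (g,t) with planted(g,t) does watered(g,t) hold.
Restrictor pairs — does the scope hold? (G1,T6):fails  (G4,T1):fails  (G4,T6):fails  (G4,T9):fails  (G5,T2):fails  (G6,T3):fails  (G6,T4):fails  (G7,T5):fails
Scope holds for no restrictor pair, so the sentence is true.

True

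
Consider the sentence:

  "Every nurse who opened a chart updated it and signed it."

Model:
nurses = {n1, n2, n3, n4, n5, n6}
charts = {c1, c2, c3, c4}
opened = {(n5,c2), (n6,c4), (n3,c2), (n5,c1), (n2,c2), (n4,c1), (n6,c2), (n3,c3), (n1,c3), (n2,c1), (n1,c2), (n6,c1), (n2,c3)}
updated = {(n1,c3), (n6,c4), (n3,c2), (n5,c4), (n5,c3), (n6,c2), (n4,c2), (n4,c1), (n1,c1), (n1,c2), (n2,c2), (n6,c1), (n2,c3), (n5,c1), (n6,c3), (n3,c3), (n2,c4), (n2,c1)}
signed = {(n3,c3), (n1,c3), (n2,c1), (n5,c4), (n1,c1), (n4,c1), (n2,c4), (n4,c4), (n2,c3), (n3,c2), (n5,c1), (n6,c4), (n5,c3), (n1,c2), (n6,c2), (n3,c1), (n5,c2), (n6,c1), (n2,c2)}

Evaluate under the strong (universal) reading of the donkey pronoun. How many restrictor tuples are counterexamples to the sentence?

"it" takes "a chart" as antecedent — a donkey pronoun bound across the clause boundary.
Strong reading: for every (n,c) with opened(n,c), updated(n,c) ∧ signed(n,c).
Restrictor pairs: (n1,c2) ✓  (n1,c3) ✓  (n2,c1) ✓  (n2,c2) ✓  (n2,c3) ✓  (n3,c2) ✓  (n3,c3) ✓  (n4,c1) ✓  (n5,c1) ✓  (n5,c2) ✗  (n6,c1) ✓  (n6,c2) ✓  (n6,c4) ✓
Counterexamples (restrictor pairs failing the scope): 1.

1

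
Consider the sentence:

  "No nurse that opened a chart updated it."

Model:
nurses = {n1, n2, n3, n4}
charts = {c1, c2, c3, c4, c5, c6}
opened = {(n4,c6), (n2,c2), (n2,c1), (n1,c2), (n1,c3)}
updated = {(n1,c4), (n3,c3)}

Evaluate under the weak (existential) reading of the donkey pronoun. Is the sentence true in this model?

"it" takes "a chart" as antecedent — a donkey pronoun bound across the clause boundary.
Truth condition: for no (n,c) with opened(n,c) does updated(n,c) hold.
Restrictor pairs — does the scope hold? (n1,c2):fails  (n1,c3):fails  (n2,c1):fails  (n2,c2):fails  (n4,c6):fails
Scope holds for no restrictor pair, so the sentence is true.

True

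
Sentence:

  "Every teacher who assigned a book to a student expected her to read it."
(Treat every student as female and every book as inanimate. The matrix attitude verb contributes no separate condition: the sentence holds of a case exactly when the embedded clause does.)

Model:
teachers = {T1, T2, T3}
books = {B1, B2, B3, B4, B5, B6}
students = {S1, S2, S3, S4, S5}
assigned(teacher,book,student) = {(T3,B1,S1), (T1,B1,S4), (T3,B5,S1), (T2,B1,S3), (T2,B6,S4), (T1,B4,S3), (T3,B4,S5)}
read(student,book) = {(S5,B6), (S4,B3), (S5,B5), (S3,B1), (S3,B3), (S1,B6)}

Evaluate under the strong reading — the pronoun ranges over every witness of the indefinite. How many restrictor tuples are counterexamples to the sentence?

"her" takes "a student" as antecedent and "it" takes "a book"; both are donkey pronouns co-varying with the restrictor.
Strong reading: for every (t,b,s) with assigned(t,b,s), read(s,b).
Restrictor triples: (T1,B1,S4)→read(S4,B1) ✗  (T1,B4,S3)→read(S3,B4) ✗  (T2,B1,S3)→read(S3,B1) ✓  (T2,B6,S4)→read(S4,B6) ✗  (T3,B1,S1)→read(S1,B1) ✗  (T3,B4,S5)→read(S5,B4) ✗  (T3,B5,S1)→read(S1,B5) ✗
Counterexamples (restrictor triples failing the scope): 6.

6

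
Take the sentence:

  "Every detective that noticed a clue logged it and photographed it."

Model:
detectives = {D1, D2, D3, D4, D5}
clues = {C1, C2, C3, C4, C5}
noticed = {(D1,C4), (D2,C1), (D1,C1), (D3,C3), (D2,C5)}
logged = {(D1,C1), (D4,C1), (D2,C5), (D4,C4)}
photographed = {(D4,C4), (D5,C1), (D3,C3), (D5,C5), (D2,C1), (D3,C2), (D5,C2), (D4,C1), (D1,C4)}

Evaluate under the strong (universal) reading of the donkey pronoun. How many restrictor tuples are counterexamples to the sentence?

"it" takes "a clue" as antecedent — a donkey pronoun bound across the clause boundary.
Strong reading: for every (d,c) with noticed(d,c), logged(d,c) ∧ photographed(d,c).
Restrictor pairs: (D1,C1) ✗  (D1,C4) ✗  (D2,C1) ✗  (D2,C5) ✗  (D3,C3) ✗
Counterexamples (restrictor pairs failing the scope): 5.

5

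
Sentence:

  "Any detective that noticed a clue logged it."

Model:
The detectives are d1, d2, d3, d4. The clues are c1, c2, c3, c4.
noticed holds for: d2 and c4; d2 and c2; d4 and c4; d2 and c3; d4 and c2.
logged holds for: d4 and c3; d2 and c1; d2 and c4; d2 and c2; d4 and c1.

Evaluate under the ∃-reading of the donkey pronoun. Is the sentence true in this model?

"it" takes "a clue" as antecedent — a donkey pronoun bound across the clause boundary.
Weak reading: every detective d with some noticed-clue has at least one noticed-clue c such that logged(d,c).
Per detective: d2:✓  d4:✗
d4 has no witness among its noticed-clues.

False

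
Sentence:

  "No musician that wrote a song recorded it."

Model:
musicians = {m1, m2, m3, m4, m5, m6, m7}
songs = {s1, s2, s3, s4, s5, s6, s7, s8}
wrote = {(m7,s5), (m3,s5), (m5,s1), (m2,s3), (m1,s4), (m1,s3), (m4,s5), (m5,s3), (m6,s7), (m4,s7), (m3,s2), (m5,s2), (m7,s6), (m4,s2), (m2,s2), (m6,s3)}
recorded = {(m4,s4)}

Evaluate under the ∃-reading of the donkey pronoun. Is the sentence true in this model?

True

"it" takes "a song" as antecedent — a donkey pronoun bound across the clause boundary.
Truth condition: for no (m,s) with wrote(m,s) does recorded(m,s) hold.
Restrictor pairs — does the scope hold? (m1,s3):fails  (m1,s4):fails  (m2,s2):fails  (m2,s3):fails  (m3,s2):fails  (m3,s5):fails  (m4,s2):fails  (m4,s5):fails  (m4,s7):fails  (m5,s1):fails  (m5,s2):fails  (m5,s3):fails  (m6,s3):fails  (m6,s7):fails  (m7,s5):fails  (m7,s6):fails
Scope holds for no restrictor pair, so the sentence is true.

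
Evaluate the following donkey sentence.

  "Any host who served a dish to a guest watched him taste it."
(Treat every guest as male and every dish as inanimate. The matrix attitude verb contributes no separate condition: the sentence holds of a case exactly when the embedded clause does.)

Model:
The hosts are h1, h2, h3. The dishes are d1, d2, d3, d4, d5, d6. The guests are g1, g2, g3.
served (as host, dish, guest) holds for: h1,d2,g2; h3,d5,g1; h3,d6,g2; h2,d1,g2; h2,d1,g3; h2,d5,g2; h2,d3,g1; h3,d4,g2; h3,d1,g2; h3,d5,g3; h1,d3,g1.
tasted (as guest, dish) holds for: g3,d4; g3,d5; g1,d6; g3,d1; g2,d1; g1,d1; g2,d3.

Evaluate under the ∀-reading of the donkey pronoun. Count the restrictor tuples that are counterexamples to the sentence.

7

"him" takes "a guest" as antecedent and "it" takes "a dish"; both are donkey pronouns co-varying with the restrictor.
Strong reading: for every (h,d,g) with served(h,d,g), tasted(g,d).
Restrictor triples: (h1,d2,g2)→tasted(g2,d2) ✗  (h1,d3,g1)→tasted(g1,d3) ✗  (h2,d1,g2)→tasted(g2,d1) ✓  (h2,d1,g3)→tasted(g3,d1) ✓  (h2,d3,g1)→tasted(g1,d3) ✗  (h2,d5,g2)→tasted(g2,d5) ✗  (h3,d1,g2)→tasted(g2,d1) ✓  (h3,d4,g2)→tasted(g2,d4) ✗  (h3,d5,g1)→tasted(g1,d5) ✗  (h3,d5,g3)→tasted(g3,d5) ✓  (h3,d6,g2)→tasted(g2,d6) ✗
Counterexamples (restrictor triples failing the scope): 7.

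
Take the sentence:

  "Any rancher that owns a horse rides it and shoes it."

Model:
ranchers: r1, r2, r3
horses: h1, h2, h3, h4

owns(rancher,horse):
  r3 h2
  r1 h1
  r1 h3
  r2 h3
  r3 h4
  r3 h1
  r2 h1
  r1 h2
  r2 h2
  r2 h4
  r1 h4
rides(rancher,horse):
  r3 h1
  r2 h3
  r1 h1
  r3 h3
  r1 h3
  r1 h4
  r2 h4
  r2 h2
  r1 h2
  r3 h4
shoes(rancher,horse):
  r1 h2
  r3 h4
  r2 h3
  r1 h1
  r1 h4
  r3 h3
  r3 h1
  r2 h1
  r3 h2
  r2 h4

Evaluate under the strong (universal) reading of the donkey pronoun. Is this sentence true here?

"it" takes "a horse" as antecedent — a donkey pronoun bound across the clause boundary.
Strong reading: for every (r,h) with owns(r,h), rides(r,h) ∧ shoes(r,h).
Restrictor pairs: (r1,h1) ✓  (r1,h2) ✓  (r1,h3) ✗  (r1,h4) ✓  (r2,h1) ✗  (r2,h2) ✗  (r2,h3) ✓  (r2,h4) ✓  (r3,h1) ✓  (r3,h2) ✗  (r3,h4) ✓
Counterexample: (r1,h3) is in owns but fails the scope.

False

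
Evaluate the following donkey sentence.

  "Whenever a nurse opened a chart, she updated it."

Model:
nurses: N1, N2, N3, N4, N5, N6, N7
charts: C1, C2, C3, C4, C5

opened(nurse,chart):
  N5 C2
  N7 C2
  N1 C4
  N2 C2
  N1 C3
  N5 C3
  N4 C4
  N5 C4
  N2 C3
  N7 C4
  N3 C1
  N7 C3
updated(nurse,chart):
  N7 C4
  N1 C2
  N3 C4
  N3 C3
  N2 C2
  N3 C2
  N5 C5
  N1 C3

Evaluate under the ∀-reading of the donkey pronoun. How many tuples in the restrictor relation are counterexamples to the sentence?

9

"it" takes "a chart" as antecedent — a donkey pronoun bound across the clause boundary.
Strong reading: for every (n,c) with opened(n,c), updated(n,c).
Restrictor pairs: (N1,C3) ✓  (N1,C4) ✗  (N2,C2) ✓  (N2,C3) ✗  (N3,C1) ✗  (N4,C4) ✗  (N5,C2) ✗  (N5,C3) ✗  (N5,C4) ✗  (N7,C2) ✗  (N7,C3) ✗  (N7,C4) ✓
Counterexamples (restrictor pairs failing the scope): 9.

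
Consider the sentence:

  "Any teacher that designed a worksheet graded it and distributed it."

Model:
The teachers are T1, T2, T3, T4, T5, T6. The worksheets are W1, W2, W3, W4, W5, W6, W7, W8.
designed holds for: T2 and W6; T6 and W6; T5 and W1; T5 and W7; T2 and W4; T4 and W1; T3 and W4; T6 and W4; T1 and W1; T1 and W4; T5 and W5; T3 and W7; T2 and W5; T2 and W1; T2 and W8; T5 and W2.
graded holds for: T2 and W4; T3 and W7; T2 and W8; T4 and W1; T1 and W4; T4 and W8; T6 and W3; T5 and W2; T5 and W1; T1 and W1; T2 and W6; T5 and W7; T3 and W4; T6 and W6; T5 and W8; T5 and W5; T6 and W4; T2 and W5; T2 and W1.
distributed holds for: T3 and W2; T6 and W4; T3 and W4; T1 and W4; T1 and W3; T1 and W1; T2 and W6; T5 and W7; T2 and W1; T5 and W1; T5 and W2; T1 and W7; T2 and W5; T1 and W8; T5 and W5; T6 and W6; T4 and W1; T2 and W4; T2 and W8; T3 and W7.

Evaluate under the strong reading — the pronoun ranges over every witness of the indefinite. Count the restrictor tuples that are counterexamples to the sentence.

0

"it" takes "a worksheet" as antecedent — a donkey pronoun bound across the clause boundary.
Strong reading: for every (t,w) with designed(t,w), graded(t,w) ∧ distributed(t,w).
Restrictor pairs: (T1,W1) ✓  (T1,W4) ✓  (T2,W1) ✓  (T2,W4) ✓  (T2,W5) ✓  (T2,W6) ✓  (T2,W8) ✓  (T3,W4) ✓  (T3,W7) ✓  (T4,W1) ✓  (T5,W1) ✓  (T5,W2) ✓  (T5,W5) ✓  (T5,W7) ✓  (T6,W4) ✓  (T6,W6) ✓
Counterexamples (restrictor pairs failing the scope): 0.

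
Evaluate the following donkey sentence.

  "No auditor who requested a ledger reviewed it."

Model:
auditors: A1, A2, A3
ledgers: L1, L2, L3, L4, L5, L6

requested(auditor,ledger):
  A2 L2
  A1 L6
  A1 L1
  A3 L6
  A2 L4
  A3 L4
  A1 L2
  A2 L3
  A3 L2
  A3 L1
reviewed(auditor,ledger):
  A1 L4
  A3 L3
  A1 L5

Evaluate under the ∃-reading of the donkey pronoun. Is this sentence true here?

True

"it" takes "a ledger" as antecedent — a donkey pronoun bound across the clause boundary.
Truth condition: for no (a,l) with requested(a,l) does reviewed(a,l) hold.
Restrictor pairs — does the scope hold? (A1,L1):fails  (A1,L2):fails  (A1,L6):fails  (A2,L2):fails  (A2,L3):fails  (A2,L4):fails  (A3,L1):fails  (A3,L2):fails  (A3,L4):fails  (A3,L6):fails
Scope holds for no restrictor pair, so the sentence is true.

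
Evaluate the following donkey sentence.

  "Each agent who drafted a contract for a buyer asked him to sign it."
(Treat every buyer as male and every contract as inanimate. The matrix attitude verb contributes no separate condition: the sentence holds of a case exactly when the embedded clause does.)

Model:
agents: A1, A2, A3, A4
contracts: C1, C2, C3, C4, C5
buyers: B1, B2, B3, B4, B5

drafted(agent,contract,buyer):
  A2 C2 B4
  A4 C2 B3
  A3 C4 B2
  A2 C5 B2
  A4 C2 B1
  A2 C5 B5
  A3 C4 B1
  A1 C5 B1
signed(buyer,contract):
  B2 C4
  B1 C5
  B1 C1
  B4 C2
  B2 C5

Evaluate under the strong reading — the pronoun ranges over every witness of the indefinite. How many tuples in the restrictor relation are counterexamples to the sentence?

"him" takes "a buyer" as antecedent and "it" takes "a contract"; both are donkey pronouns co-varying with the restrictor.
Strong reading: for every (a,c,b) with drafted(a,c,b), signed(b,c).
Restrictor triples: (A1,C5,B1)→signed(B1,C5) ✓  (A2,C2,B4)→signed(B4,C2) ✓  (A2,C5,B2)→signed(B2,C5) ✓  (A2,C5,B5)→signed(B5,C5) ✗  (A3,C4,B1)→signed(B1,C4) ✗  (A3,C4,B2)→signed(B2,C4) ✓  (A4,C2,B1)→signed(B1,C2) ✗  (A4,C2,B3)→signed(B3,C2) ✗
Counterexamples (restrictor triples failing the scope): 4.

4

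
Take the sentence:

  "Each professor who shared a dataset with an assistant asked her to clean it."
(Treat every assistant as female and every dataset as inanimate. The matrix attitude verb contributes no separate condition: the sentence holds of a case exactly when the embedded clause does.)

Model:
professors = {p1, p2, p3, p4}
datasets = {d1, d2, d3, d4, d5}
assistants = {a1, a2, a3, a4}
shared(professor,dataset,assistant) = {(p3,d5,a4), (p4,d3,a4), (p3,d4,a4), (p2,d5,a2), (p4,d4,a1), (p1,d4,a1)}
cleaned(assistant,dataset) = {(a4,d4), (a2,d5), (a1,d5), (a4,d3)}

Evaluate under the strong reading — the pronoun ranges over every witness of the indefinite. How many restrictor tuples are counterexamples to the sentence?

3

"her" takes "an assistant" as antecedent and "it" takes "a dataset"; both are donkey pronouns co-varying with the restrictor.
Strong reading: for every (p,d,a) with shared(p,d,a), cleaned(a,d).
Restrictor triples: (p1,d4,a1)→cleaned(a1,d4) ✗  (p2,d5,a2)→cleaned(a2,d5) ✓  (p3,d4,a4)→cleaned(a4,d4) ✓  (p3,d5,a4)→cleaned(a4,d5) ✗  (p4,d3,a4)→cleaned(a4,d3) ✓  (p4,d4,a1)→cleaned(a1,d4) ✗
Counterexamples (restrictor triples failing the scope): 3.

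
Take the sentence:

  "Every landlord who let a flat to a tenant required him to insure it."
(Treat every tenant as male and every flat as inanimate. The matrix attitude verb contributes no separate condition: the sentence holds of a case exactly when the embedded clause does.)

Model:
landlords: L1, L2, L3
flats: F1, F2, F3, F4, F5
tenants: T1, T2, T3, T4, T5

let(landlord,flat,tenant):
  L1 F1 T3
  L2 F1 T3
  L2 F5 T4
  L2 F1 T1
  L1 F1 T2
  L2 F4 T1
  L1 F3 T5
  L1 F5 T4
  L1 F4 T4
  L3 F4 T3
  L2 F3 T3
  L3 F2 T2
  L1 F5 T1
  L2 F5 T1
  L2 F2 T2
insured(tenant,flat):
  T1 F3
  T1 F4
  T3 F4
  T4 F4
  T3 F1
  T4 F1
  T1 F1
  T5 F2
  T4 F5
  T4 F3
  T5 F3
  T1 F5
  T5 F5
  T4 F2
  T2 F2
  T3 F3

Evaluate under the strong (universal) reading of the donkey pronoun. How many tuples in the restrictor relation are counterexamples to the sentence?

1

"him" takes "a tenant" as antecedent and "it" takes "a flat"; both are donkey pronouns co-varying with the restrictor.
Strong reading: for every (l,f,t) with let(l,f,t), insured(t,f).
Restrictor triples: (L1,F1,T2)→insured(T2,F1) ✗  (L1,F1,T3)→insured(T3,F1) ✓  (L1,F3,T5)→insured(T5,F3) ✓  (L1,F4,T4)→insured(T4,F4) ✓  (L1,F5,T1)→insured(T1,F5) ✓  (L1,F5,T4)→insured(T4,F5) ✓  (L2,F1,T1)→insured(T1,F1) ✓  (L2,F1,T3)→insured(T3,F1) ✓  (L2,F2,T2)→insured(T2,F2) ✓  (L2,F3,T3)→insured(T3,F3) ✓  (L2,F4,T1)→insured(T1,F4) ✓  (L2,F5,T1)→insured(T1,F5) ✓  (L2,F5,T4)→insured(T4,F5) ✓  (L3,F2,T2)→insured(T2,F2) ✓  (L3,F4,T3)→insured(T3,F4) ✓
Counterexamples (restrictor triples failing the scope): 1.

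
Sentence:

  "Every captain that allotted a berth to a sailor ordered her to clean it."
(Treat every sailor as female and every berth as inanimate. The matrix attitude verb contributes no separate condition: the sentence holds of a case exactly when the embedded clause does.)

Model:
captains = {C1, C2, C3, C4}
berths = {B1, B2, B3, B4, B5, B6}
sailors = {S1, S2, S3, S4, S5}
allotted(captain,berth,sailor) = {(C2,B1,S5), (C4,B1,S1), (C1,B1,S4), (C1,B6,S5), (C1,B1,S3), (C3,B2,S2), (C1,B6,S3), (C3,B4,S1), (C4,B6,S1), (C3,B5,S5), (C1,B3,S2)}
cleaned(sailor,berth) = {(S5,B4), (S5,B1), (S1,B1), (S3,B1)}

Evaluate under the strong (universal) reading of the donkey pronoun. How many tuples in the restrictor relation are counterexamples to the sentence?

8

"her" takes "a sailor" as antecedent and "it" takes "a berth"; both are donkey pronouns co-varying with the restrictor.
Strong reading: for every (c,b,s) with allotted(c,b,s), cleaned(s,b).
Restrictor triples: (C1,B1,S3)→cleaned(S3,B1) ✓  (C1,B1,S4)→cleaned(S4,B1) ✗  (C1,B3,S2)→cleaned(S2,B3) ✗  (C1,B6,S3)→cleaned(S3,B6) ✗  (C1,B6,S5)→cleaned(S5,B6) ✗  (C2,B1,S5)→cleaned(S5,B1) ✓  (C3,B2,S2)→cleaned(S2,B2) ✗  (C3,B4,S1)→cleaned(S1,B4) ✗  (C3,B5,S5)→cleaned(S5,B5) ✗  (C4,B1,S1)→cleaned(S1,B1) ✓  (C4,B6,S1)→cleaned(S1,B6) ✗
Counterexamples (restrictor triples failing the scope): 8.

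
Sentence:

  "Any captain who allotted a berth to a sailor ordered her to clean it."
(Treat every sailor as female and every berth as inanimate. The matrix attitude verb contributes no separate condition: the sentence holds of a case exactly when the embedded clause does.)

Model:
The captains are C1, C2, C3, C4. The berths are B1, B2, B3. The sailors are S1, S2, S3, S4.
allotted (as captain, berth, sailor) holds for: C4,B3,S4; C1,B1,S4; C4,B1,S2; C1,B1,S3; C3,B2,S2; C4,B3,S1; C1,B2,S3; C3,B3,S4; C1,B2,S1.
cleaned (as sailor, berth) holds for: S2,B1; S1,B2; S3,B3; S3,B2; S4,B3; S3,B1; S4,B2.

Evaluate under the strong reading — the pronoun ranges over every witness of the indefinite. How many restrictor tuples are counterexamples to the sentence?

3

"her" takes "a sailor" as antecedent and "it" takes "a berth"; both are donkey pronouns co-varying with the restrictor.
Strong reading: for every (c,b,s) with allotted(c,b,s), cleaned(s,b).
Restrictor triples: (C1,B1,S3)→cleaned(S3,B1) ✓  (C1,B1,S4)→cleaned(S4,B1) ✗  (C1,B2,S1)→cleaned(S1,B2) ✓  (C1,B2,S3)→cleaned(S3,B2) ✓  (C3,B2,S2)→cleaned(S2,B2) ✗  (C3,B3,S4)→cleaned(S4,B3) ✓  (C4,B1,S2)→cleaned(S2,B1) ✓  (C4,B3,S1)→cleaned(S1,B3) ✗  (C4,B3,S4)→cleaned(S4,B3) ✓
Counterexamples (restrictor triples failing the scope): 3.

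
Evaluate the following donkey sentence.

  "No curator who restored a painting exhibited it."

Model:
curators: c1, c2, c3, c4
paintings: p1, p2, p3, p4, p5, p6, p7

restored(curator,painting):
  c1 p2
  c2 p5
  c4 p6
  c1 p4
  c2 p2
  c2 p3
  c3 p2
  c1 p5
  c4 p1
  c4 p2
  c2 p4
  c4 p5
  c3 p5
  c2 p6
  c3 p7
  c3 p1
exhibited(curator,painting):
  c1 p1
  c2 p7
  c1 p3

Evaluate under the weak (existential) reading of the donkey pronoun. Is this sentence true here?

True

"it" takes "a painting" as antecedent — a donkey pronoun bound across the clause boundary.
Truth condition: for no (c,p) with restored(c,p) does exhibited(c,p) hold.
Restrictor pairs — does the scope hold? (c1,p2):fails  (c1,p4):fails  (c1,p5):fails  (c2,p2):fails  (c2,p3):fails  (c2,p4):fails  (c2,p5):fails  (c2,p6):fails  (c3,p1):fails  (c3,p2):fails  (c3,p5):fails  (c3,p7):fails  (c4,p1):fails  (c4,p2):fails  (c4,p5):fails  (c4,p6):fails
Scope holds for no restrictor pair, so the sentence is true.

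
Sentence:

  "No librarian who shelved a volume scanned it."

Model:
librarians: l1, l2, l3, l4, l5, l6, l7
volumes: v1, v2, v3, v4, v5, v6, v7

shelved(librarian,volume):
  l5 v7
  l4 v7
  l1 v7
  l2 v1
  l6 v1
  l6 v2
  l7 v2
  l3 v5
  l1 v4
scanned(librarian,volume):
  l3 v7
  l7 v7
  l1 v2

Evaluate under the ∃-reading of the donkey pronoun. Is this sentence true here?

"it" takes "a volume" as antecedent — a donkey pronoun bound across the clause boundary.
Truth condition: for no (l,v) with shelved(l,v) does scanned(l,v) hold.
Restrictor pairs — does the scope hold? (l1,v4):fails  (l1,v7):fails  (l2,v1):fails  (l3,v5):fails  (l4,v7):fails  (l5,v7):fails  (l6,v1):fails  (l6,v2):fails  (l7,v2):fails
Scope holds for no restrictor pair, so the sentence is true.

True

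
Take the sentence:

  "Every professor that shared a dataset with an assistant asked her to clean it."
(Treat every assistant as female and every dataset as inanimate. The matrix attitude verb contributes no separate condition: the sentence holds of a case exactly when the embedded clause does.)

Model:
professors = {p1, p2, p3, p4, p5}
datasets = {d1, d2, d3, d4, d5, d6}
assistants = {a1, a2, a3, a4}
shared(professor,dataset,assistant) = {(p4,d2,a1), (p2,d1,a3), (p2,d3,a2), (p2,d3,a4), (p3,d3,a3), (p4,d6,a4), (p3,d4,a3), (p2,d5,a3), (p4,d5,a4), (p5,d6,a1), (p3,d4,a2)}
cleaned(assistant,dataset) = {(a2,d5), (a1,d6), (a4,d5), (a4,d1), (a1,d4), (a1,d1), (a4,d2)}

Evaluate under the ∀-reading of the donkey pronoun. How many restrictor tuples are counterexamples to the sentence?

"her" takes "an assistant" as antecedent and "it" takes "a dataset"; both are donkey pronouns co-varying with the restrictor.
Strong reading: for every (p,d,a) with shared(p,d,a), cleaned(a,d).
Restrictor triples: (p2,d1,a3)→cleaned(a3,d1) ✗  (p2,d3,a2)→cleaned(a2,d3) ✗  (p2,d3,a4)→cleaned(a4,d3) ✗  (p2,d5,a3)→cleaned(a3,d5) ✗  (p3,d3,a3)→cleaned(a3,d3) ✗  (p3,d4,a2)→cleaned(a2,d4) ✗  (p3,d4,a3)→cleaned(a3,d4) ✗  (p4,d2,a1)→cleaned(a1,d2) ✗  (p4,d5,a4)→cleaned(a4,d5) ✓  (p4,d6,a4)→cleaned(a4,d6) ✗  (p5,d6,a1)→cleaned(a1,d6) ✓
Counterexamples (restrictor triples failing the scope): 9.

9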